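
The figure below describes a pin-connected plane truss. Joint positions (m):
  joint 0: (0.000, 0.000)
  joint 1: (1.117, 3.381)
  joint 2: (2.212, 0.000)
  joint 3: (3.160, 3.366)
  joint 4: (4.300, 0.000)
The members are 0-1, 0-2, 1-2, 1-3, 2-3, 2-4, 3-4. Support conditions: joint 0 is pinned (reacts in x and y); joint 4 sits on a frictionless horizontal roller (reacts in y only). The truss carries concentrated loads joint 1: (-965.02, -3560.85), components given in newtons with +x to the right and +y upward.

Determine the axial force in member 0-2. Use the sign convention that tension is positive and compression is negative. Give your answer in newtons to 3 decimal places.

156.484

N=5 nodes, M=7 members, R=3 reactions → 2N=10, M+R=10
member 0 (0-1): L=3.5607, (cx,cy)=(0.3137,0.9495)
member 1 (0-2): L=2.2120, (cx,cy)=(1.0000,0.0000)
member 2 (1-2): L=3.5539, (cx,cy)=(0.3081,-0.9513)
member 3 (1-3): L=2.0431, (cx,cy)=(1.0000,-0.0073)
member 4 (2-3): L=3.4970, (cx,cy)=(0.2711,0.9626)
member 5 (2-4): L=2.0880, (cx,cy)=(1.0000,0.0000)
member 6 (3-4): L=3.5538, (cx,cy)=(0.3208,-0.9472)
solve A·x = −loads:
  F[0-1] = -3575.0941 N (compression)
  F[0-2] = +156.4837 N (tension)
  F[1-2] = -173.9238 N (compression)
  F[1-3] = -102.8984 N (compression)
  F[2-3] = +171.8995 N (tension)
  F[2-4] = +56.2948 N (tension)
  F[3-4] = -175.4921 N (compression)
  Rx@0 = +965.0200 N
  Ry@0 = +3394.6321 N
  Ry@4 = +166.2179 N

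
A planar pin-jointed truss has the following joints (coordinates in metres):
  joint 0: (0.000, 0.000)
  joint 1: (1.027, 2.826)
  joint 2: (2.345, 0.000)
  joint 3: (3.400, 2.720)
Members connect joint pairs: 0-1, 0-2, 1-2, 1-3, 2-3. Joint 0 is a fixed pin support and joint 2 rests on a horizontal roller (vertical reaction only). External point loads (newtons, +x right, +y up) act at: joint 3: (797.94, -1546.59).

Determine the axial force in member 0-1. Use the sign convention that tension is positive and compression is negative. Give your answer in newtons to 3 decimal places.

N=4 nodes, M=5 members, R=3 reactions → 2N=8, M+R=8
member 0 (0-1): L=3.0068, (cx,cy)=(0.3416,0.9399)
member 1 (0-2): L=2.3450, (cx,cy)=(1.0000,0.0000)
member 2 (1-2): L=3.1182, (cx,cy)=(0.4227,-0.9063)
member 3 (1-3): L=2.3754, (cx,cy)=(0.9990,-0.0446)
member 4 (2-3): L=2.9174, (cx,cy)=(0.3616,0.9323)
solve A·x = −loads:
  F[0-1] = +1725.0873 N (tension)
  F[0-2] = +208.7258 N (tension)
  F[1-2] = -1856.7287 N (compression)
  F[1-3] = +1375.3767 N (tension)
  F[2-3] = -1593.0204 N (compression)
  Rx@0 = -797.9400 N
  Ry@0 = -1621.3430 N
  Ry@2 = +3167.9330 N

1725.087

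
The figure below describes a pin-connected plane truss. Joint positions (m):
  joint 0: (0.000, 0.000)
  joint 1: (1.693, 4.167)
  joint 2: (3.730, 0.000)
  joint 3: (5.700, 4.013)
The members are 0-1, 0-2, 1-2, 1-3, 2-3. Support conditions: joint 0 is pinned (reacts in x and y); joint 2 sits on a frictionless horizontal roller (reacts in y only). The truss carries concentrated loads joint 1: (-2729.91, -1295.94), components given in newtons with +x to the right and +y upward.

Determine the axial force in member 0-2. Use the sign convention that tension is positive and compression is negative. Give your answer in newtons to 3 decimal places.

N=4 nodes, M=5 members, R=3 reactions → 2N=8, M+R=8
member 0 (0-1): L=4.4978, (cx,cy)=(0.3764,0.9265)
member 1 (0-2): L=3.7300, (cx,cy)=(1.0000,0.0000)
member 2 (1-2): L=4.6382, (cx,cy)=(0.4392,-0.8984)
member 3 (1-3): L=4.0100, (cx,cy)=(0.9993,-0.0384)
member 4 (2-3): L=4.4705, (cx,cy)=(0.4407,0.8977)
solve A·x = −loads:
  F[0-1] = -4055.7530 N (compression)
  F[0-2] = -1203.2967 N (compression)
  F[1-2] = +2739.9006 N (tension)
  F[1-3] = +0.0000 N (tension)
  F[2-3] = -0.0000 N (compression)
  Rx@0 = +2729.9100 N
  Ry@0 = +3757.4704 N
  Ry@2 = -2461.5304 N

-1203.297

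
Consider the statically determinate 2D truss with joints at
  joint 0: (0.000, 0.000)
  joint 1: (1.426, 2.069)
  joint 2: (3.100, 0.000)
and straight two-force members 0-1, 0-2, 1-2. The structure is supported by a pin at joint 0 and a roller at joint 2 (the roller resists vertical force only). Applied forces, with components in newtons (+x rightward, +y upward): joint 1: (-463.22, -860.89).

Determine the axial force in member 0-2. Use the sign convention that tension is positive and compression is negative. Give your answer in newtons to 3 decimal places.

N=3 nodes, M=3 members, R=3 reactions → 2N=6, M+R=6
member 0 (0-1): L=2.5128, (cx,cy)=(0.5675,0.8234)
member 1 (0-2): L=3.1000, (cx,cy)=(1.0000,0.0000)
member 2 (1-2): L=2.6614, (cx,cy)=(0.6290,-0.7774)
solve A·x = −loads:
  F[0-1] = -940.0800 N (compression)
  F[0-2] = +70.2671 N (tension)
  F[1-2] = -111.7136 N (compression)
  Rx@0 = +463.2200 N
  Ry@0 = +774.0426 N
  Ry@2 = +86.8474 N

70.267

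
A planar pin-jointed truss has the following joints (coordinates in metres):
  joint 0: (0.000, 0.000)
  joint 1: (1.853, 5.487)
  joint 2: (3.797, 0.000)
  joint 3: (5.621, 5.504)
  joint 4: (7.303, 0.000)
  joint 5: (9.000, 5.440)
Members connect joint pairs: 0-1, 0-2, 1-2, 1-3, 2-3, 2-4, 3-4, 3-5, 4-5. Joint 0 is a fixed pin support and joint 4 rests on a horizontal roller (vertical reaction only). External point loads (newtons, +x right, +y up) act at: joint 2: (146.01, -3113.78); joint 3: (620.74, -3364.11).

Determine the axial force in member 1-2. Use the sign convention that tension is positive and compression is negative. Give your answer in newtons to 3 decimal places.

N=6 nodes, M=9 members, R=3 reactions → 2N=12, M+R=12
member 0 (0-1): L=5.7914, (cx,cy)=(0.3200,0.9474)
member 1 (0-2): L=3.7970, (cx,cy)=(1.0000,0.0000)
member 2 (1-2): L=5.8212, (cx,cy)=(0.3340,-0.9426)
member 3 (1-3): L=3.7680, (cx,cy)=(1.0000,0.0045)
member 4 (2-3): L=5.7984, (cx,cy)=(0.3146,0.9492)
member 5 (2-4): L=3.5060, (cx,cy)=(1.0000,0.0000)
member 6 (3-4): L=5.7553, (cx,cy)=(0.2923,-0.9563)
member 7 (3-5): L=3.3796, (cx,cy)=(0.9998,-0.0189)
member 8 (4-5): L=5.6985, (cx,cy)=(0.2978,0.9546)
solve A·x = −loads:
  F[0-1] = -1901.8066 N (compression)
  F[0-2] = +1375.2425 N (tension)
  F[1-2] = +1905.6189 N (tension)
  F[1-3] = -1244.8905 N (compression)
  F[2-3] = +1388.0276 N (tension)
  F[2-4] = +1428.9837 N (tension)
  F[3-4] = -4889.5292 N (compression)
  F[3-5] = +0.0000 N (tension)
  F[4-5] = -0.0000 N (compression)
  Rx@0 = -766.7500 N
  Ry@0 = +1801.8339 N
  Ry@4 = +4676.0561 N

1905.619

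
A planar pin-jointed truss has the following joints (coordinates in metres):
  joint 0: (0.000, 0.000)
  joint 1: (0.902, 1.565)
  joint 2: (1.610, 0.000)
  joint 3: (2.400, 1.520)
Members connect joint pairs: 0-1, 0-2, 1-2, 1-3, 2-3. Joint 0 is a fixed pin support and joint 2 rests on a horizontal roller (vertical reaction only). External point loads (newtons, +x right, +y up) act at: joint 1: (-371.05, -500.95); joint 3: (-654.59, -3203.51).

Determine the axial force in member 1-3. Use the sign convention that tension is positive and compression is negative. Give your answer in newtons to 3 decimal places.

N=4 nodes, M=5 members, R=3 reactions → 2N=8, M+R=8
member 0 (0-1): L=1.8063, (cx,cy)=(0.4994,0.8664)
member 1 (0-2): L=1.6100, (cx,cy)=(1.0000,0.0000)
member 2 (1-2): L=1.7177, (cx,cy)=(0.4122,-0.9111)
member 3 (1-3): L=1.4987, (cx,cy)=(0.9995,-0.0300)
member 4 (2-3): L=1.7130, (cx,cy)=(0.4612,0.8873)
solve A·x = −loads:
  F[0-1] = +430.4468 N (tension)
  F[0-2] = -1240.5858 N (compression)
  F[1-2] = -991.9559 N (compression)
  F[1-3] = +995.3083 N (tension)
  F[2-3] = -3576.6710 N (compression)
  Rx@0 = +1025.6400 N
  Ry@0 = -372.9380 N
  Ry@2 = +4077.3980 N

995.308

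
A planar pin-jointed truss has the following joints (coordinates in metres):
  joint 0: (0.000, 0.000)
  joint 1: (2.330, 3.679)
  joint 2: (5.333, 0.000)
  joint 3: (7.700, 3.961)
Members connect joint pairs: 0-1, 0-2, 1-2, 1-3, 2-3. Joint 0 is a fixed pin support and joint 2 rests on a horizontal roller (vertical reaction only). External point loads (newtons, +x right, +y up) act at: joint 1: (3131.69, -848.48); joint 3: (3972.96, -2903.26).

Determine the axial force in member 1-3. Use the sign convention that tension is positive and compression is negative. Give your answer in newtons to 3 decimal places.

N=4 nodes, M=5 members, R=3 reactions → 2N=8, M+R=8
member 0 (0-1): L=4.3548, (cx,cy)=(0.5350,0.8448)
member 1 (0-2): L=5.3330, (cx,cy)=(1.0000,0.0000)
member 2 (1-2): L=4.7490, (cx,cy)=(0.6323,-0.7747)
member 3 (1-3): L=5.3774, (cx,cy)=(0.9986,0.0524)
member 4 (2-3): L=4.6143, (cx,cy)=(0.5130,0.8584)
solve A·x = −loads:
  F[0-1] = +7009.8421 N (tension)
  F[0-2] = +3354.0577 N (tension)
  F[1-2] = -8340.2524 N (compression)
  F[1-3] = +5900.9220 N (tension)
  F[2-3] = -3742.6365 N (compression)
  Rx@0 = -7104.6500 N
  Ry@0 = -5922.0726 N
  Ry@2 = +9673.8126 N

5900.922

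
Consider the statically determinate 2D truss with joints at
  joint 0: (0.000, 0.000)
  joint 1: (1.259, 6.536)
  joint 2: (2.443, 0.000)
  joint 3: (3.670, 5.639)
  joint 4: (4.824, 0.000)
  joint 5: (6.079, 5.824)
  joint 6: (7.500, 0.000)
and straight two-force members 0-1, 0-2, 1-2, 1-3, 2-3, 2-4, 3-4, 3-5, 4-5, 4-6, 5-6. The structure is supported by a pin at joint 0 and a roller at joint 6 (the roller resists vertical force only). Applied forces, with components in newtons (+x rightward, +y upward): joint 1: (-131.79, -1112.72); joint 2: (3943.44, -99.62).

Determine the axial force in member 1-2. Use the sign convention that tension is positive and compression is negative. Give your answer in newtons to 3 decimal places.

N=7 nodes, M=11 members, R=3 reactions → 2N=14, M+R=14
member 0 (0-1): L=6.6562, (cx,cy)=(0.1891,0.9819)
member 1 (0-2): L=2.4430, (cx,cy)=(1.0000,0.0000)
member 2 (1-2): L=6.6424, (cx,cy)=(0.1782,-0.9840)
member 3 (1-3): L=2.5725, (cx,cy)=(0.9372,-0.3487)
member 4 (2-3): L=5.7709, (cx,cy)=(0.2126,0.9771)
member 5 (2-4): L=2.3810, (cx,cy)=(1.0000,0.0000)
member 6 (3-4): L=5.7559, (cx,cy)=(0.2005,-0.9797)
member 7 (3-5): L=2.4161, (cx,cy)=(0.9971,0.0766)
member 8 (4-5): L=5.9577, (cx,cy)=(0.2107,0.9776)
member 9 (4-6): L=2.6760, (cx,cy)=(1.0000,0.0000)
member 10 (5-6): L=5.9948, (cx,cy)=(0.2370,-0.9715)
solve A·x = −loads:
  F[0-1] = -1128.3203 N (compression)
  F[0-2] = +4025.0698 N (tension)
  F[1-2] = +27.8994 N (tension)
  F[1-3] = -92.4024 N (compression)
  F[2-3] = +73.8561 N (tension)
  F[2-4] = +70.8999 N (tension)
  F[3-4] = -110.3740 N (compression)
  F[3-5] = -48.9145 N (compression)
  F[4-5] = +110.6150 N (tension)
  F[4-6] = +25.4696 N (tension)
  F[5-6] = -107.4498 N (compression)
  Rx@0 = -3811.6500 N
  Ry@0 = +1107.9524 N
  Ry@6 = +104.3876 N

27.899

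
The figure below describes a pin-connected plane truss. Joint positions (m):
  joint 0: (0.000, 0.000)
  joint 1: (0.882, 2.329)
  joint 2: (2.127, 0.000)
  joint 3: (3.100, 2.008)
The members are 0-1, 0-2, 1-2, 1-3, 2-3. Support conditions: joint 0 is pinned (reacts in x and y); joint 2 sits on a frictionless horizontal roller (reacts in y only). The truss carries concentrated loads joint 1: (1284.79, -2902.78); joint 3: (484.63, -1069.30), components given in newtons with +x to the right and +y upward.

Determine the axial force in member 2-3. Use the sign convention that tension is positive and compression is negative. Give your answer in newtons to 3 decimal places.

N=4 nodes, M=5 members, R=3 reactions → 2N=8, M+R=8
member 0 (0-1): L=2.4904, (cx,cy)=(0.3542,0.9352)
member 1 (0-2): L=2.1270, (cx,cy)=(1.0000,0.0000)
member 2 (1-2): L=2.6409, (cx,cy)=(0.4714,-0.8819)
member 3 (1-3): L=2.2411, (cx,cy)=(0.9897,-0.1432)
member 4 (2-3): L=2.2313, (cx,cy)=(0.4361,0.8999)
solve A·x = −loads:
  F[0-1] = +699.7400 N (tension)
  F[0-2] = +1521.6016 N (tension)
  F[1-2] = -4187.2943 N (compression)
  F[1-3] = +946.8204 N (tension)
  F[2-3] = -1037.5246 N (compression)
  Rx@0 = -1769.4200 N
  Ry@0 = -654.3868 N
  Ry@2 = +4626.4668 N

-1037.525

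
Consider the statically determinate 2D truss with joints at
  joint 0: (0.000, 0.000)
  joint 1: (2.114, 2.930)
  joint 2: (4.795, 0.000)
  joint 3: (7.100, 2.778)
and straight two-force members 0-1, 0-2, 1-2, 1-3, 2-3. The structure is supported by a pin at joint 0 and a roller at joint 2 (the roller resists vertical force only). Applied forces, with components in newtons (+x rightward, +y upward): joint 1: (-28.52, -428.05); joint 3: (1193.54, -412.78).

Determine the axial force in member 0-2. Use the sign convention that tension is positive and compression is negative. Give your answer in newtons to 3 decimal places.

708.202

N=4 nodes, M=5 members, R=3 reactions → 2N=8, M+R=8
member 0 (0-1): L=3.6130, (cx,cy)=(0.5851,0.8110)
member 1 (0-2): L=4.7950, (cx,cy)=(1.0000,0.0000)
member 2 (1-2): L=3.9715, (cx,cy)=(0.6751,-0.7378)
member 3 (1-3): L=4.9883, (cx,cy)=(0.9995,-0.0305)
member 4 (2-3): L=3.6098, (cx,cy)=(0.6385,0.7696)
solve A·x = −loads:
  F[0-1] = +780.7427 N (tension)
  F[0-2] = +708.2024 N (tension)
  F[1-2] = -1500.3113 N (compression)
  F[1-3] = +1498.8383 N (tension)
  F[2-3] = -477.0234 N (compression)
  Rx@0 = -1165.0200 N
  Ry@0 = -633.1484 N
  Ry@2 = +1473.9784 N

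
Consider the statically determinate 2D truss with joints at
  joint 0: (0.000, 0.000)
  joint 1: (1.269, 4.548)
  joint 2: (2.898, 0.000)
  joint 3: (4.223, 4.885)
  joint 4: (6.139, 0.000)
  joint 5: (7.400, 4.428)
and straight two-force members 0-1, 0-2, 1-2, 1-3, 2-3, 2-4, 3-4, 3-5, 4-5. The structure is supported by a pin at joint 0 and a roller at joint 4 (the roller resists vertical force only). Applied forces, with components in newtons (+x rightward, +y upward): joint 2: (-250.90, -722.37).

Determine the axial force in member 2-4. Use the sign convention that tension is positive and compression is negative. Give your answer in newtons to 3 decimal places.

133.749

N=6 nodes, M=9 members, R=3 reactions → 2N=12, M+R=12
member 0 (0-1): L=4.7217, (cx,cy)=(0.2688,0.9632)
member 1 (0-2): L=2.8980, (cx,cy)=(1.0000,0.0000)
member 2 (1-2): L=4.8309, (cx,cy)=(0.3372,-0.9414)
member 3 (1-3): L=2.9732, (cx,cy)=(0.9936,0.1133)
member 4 (2-3): L=5.0615, (cx,cy)=(0.2618,0.9651)
member 5 (2-4): L=3.2410, (cx,cy)=(1.0000,0.0000)
member 6 (3-4): L=5.2473, (cx,cy)=(0.3651,-0.9310)
member 7 (3-5): L=3.2097, (cx,cy)=(0.9898,-0.1424)
member 8 (4-5): L=4.6041, (cx,cy)=(0.2739,0.9618)
solve A·x = −loads:
  F[0-1] = -395.9325 N (compression)
  F[0-2] = -144.4900 N (compression)
  F[1-2] = +376.7989 N (tension)
  F[1-3] = -234.9815 N (compression)
  F[2-3] = +380.9230 N (tension)
  F[2-4] = +133.7493 N (tension)
  F[3-4] = -366.2965 N (compression)
  F[3-5] = -0.0000 N (tension)
  F[4-5] = +0.0000 N (tension)
  Rx@0 = +250.9000 N
  Ry@0 = +381.3652 N
  Ry@4 = +341.0048 N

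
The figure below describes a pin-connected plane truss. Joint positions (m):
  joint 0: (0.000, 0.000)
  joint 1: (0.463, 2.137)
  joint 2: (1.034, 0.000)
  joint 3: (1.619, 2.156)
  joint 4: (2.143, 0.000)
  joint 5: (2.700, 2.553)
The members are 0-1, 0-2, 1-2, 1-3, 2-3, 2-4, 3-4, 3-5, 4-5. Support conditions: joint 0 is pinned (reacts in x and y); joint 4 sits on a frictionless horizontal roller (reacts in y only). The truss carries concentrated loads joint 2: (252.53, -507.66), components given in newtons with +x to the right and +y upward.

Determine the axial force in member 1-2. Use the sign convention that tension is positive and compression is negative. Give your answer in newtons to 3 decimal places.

269.777

N=6 nodes, M=9 members, R=3 reactions → 2N=12, M+R=12
member 0 (0-1): L=2.1866, (cx,cy)=(0.2117,0.9773)
member 1 (0-2): L=1.0340, (cx,cy)=(1.0000,0.0000)
member 2 (1-2): L=2.2120, (cx,cy)=(0.2581,-0.9661)
member 3 (1-3): L=1.1562, (cx,cy)=(0.9999,0.0164)
member 4 (2-3): L=2.2340, (cx,cy)=(0.2619,0.9651)
member 5 (2-4): L=1.1090, (cx,cy)=(1.0000,0.0000)
member 6 (3-4): L=2.2188, (cx,cy)=(0.2362,-0.9717)
member 7 (3-5): L=1.1516, (cx,cy)=(0.9387,0.3447)
member 8 (4-5): L=2.6131, (cx,cy)=(0.2132,0.9770)
solve A·x = −loads:
  F[0-1] = -268.8088 N (compression)
  F[0-2] = +309.4492 N (tension)
  F[1-2] = +269.7768 N (tension)
  F[1-3] = -126.5767 N (compression)
  F[2-3] = +255.9586 N (tension)
  F[2-4] = +59.5325 N (tension)
  F[3-4] = -252.0772 N (compression)
  F[3-5] = -0.0000 N (compression)
  F[4-5] = +0.0000 N (tension)
  Rx@0 = -252.5300 N
  Ry@0 = +262.7135 N
  Ry@4 = +244.9465 N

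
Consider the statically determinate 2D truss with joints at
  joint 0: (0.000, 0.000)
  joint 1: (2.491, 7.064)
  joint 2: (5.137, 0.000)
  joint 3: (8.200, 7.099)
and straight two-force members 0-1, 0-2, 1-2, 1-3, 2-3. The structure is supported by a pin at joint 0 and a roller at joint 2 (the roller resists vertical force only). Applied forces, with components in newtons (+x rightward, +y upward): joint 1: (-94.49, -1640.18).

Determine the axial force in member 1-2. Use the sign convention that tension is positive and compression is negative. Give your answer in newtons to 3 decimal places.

N=4 nodes, M=5 members, R=3 reactions → 2N=8, M+R=8
member 0 (0-1): L=7.4903, (cx,cy)=(0.3326,0.9431)
member 1 (0-2): L=5.1370, (cx,cy)=(1.0000,0.0000)
member 2 (1-2): L=7.5433, (cx,cy)=(0.3508,-0.9365)
member 3 (1-3): L=5.7091, (cx,cy)=(1.0000,0.0061)
member 4 (2-3): L=7.7316, (cx,cy)=(0.3962,0.9182)
solve A·x = −loads:
  F[0-1] = -1033.6011 N (compression)
  F[0-2] = +249.2461 N (tension)
  F[1-2] = -710.5590 N (compression)
  F[1-3] = -0.0000 N (compression)
  F[2-3] = +0.0000 N (tension)
  Rx@0 = +94.4900 N
  Ry@0 = +974.7700 N
  Ry@2 = +665.4100 N

-710.559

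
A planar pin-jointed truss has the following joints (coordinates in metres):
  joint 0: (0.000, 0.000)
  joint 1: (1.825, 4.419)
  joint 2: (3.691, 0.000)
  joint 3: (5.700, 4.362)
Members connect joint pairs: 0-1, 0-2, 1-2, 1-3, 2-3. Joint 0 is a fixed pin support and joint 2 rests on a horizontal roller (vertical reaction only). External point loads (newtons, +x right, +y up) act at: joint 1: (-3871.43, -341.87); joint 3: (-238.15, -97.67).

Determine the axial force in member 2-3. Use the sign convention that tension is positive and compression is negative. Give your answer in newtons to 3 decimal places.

-110.638

N=4 nodes, M=5 members, R=3 reactions → 2N=8, M+R=8
member 0 (0-1): L=4.7810, (cx,cy)=(0.3817,0.9243)
member 1 (0-2): L=3.6910, (cx,cy)=(1.0000,0.0000)
member 2 (1-2): L=4.7968, (cx,cy)=(0.3890,-0.9212)
member 3 (1-3): L=3.8754, (cx,cy)=(0.9999,-0.0147)
member 4 (2-3): L=4.8024, (cx,cy)=(0.4183,0.9083)
solve A·x = −loads:
  F[0-1] = -5448.7156 N (compression)
  F[0-2] = -2029.7103 N (compression)
  F[1-2] = +5098.6860 N (tension)
  F[1-3] = -191.8872 N (compression)
  F[2-3] = -110.6385 N (compression)
  Rx@0 = +4109.5800 N
  Ry@0 = +5036.1338 N
  Ry@2 = -4596.5938 N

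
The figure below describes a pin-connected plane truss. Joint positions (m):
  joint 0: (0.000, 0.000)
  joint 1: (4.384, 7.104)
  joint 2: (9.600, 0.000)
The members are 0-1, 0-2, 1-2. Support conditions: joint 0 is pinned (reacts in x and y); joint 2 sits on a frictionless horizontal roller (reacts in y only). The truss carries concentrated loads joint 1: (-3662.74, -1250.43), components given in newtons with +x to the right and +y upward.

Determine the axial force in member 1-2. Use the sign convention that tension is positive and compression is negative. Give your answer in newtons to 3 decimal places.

2654.147

N=3 nodes, M=3 members, R=3 reactions → 2N=6, M+R=6
member 0 (0-1): L=8.3478, (cx,cy)=(0.5252,0.8510)
member 1 (0-2): L=9.6000, (cx,cy)=(1.0000,0.0000)
member 2 (1-2): L=8.8133, (cx,cy)=(0.5918,-0.8061)
solve A·x = −loads:
  F[0-1] = -3983.3486 N (compression)
  F[0-2] = -1570.8192 N (compression)
  F[1-2] = +2654.1470 N (tension)
  Rx@0 = +3662.7400 N
  Ry@0 = +3389.8279 N
  Ry@2 = -2139.3979 N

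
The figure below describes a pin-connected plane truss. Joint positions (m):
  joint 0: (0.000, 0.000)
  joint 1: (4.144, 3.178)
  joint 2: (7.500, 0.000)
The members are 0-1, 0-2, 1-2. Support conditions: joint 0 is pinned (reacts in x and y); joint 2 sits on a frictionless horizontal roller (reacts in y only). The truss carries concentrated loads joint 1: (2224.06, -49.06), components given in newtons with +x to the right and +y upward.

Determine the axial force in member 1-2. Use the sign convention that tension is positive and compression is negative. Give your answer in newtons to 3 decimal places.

-1410.023

N=3 nodes, M=3 members, R=3 reactions → 2N=6, M+R=6
member 0 (0-1): L=5.2223, (cx,cy)=(0.7935,0.6085)
member 1 (0-2): L=7.5000, (cx,cy)=(1.0000,0.0000)
member 2 (1-2): L=4.6219, (cx,cy)=(0.7261,-0.6876)
solve A·x = −loads:
  F[0-1] = +1512.5537 N (tension)
  F[0-2] = +1023.8183 N (tension)
  F[1-2] = -1410.0229 N (compression)
  Rx@0 = -2224.0600 N
  Ry@0 = -920.4556 N
  Ry@2 = +969.5156 N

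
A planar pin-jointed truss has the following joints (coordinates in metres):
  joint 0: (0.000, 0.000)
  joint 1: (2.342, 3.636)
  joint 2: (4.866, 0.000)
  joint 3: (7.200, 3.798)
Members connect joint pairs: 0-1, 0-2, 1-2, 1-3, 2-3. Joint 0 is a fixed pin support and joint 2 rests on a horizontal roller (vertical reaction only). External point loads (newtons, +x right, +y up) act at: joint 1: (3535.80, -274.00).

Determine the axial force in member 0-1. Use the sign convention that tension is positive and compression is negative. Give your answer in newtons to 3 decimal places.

2973.622

N=4 nodes, M=5 members, R=3 reactions → 2N=8, M+R=8
member 0 (0-1): L=4.3250, (cx,cy)=(0.5415,0.8407)
member 1 (0-2): L=4.8660, (cx,cy)=(1.0000,0.0000)
member 2 (1-2): L=4.4262, (cx,cy)=(0.5702,-0.8215)
member 3 (1-3): L=4.8607, (cx,cy)=(0.9994,0.0333)
member 4 (2-3): L=4.4578, (cx,cy)=(0.5236,0.8520)
solve A·x = −loads:
  F[0-1] = +2973.6222 N (tension)
  F[0-2] = +1925.5679 N (tension)
  F[1-2] = -3376.7475 N (compression)
  F[1-3] = +0.0000 N (tension)
  F[2-3] = +0.0000 N (tension)
  Rx@0 = -3535.8000 N
  Ry@0 = -2499.9163 N
  Ry@2 = +2773.9163 N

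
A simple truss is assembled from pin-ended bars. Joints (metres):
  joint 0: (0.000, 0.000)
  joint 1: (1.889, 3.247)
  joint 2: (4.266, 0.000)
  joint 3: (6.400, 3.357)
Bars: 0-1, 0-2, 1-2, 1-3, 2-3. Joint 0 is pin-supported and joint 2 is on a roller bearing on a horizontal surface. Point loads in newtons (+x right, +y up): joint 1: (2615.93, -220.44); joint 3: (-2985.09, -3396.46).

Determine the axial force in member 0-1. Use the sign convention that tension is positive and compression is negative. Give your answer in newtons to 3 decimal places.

1409.408

N=4 nodes, M=5 members, R=3 reactions → 2N=8, M+R=8
member 0 (0-1): L=3.7565, (cx,cy)=(0.5029,0.8644)
member 1 (0-2): L=4.2660, (cx,cy)=(1.0000,0.0000)
member 2 (1-2): L=4.0241, (cx,cy)=(0.5907,-0.8069)
member 3 (1-3): L=4.5123, (cx,cy)=(0.9997,0.0244)
member 4 (2-3): L=3.9779, (cx,cy)=(0.5365,0.8439)
solve A·x = −loads:
  F[0-1] = +1409.4078 N (tension)
  F[0-2] = -1077.8963 N (compression)
  F[1-2] = -1808.3468 N (compression)
  F[1-3] = -839.2608 N (compression)
  F[2-3] = -4000.3794 N (compression)
  Rx@0 = +369.1600 N
  Ry@0 = -1218.2460 N
  Ry@2 = +4835.1460 N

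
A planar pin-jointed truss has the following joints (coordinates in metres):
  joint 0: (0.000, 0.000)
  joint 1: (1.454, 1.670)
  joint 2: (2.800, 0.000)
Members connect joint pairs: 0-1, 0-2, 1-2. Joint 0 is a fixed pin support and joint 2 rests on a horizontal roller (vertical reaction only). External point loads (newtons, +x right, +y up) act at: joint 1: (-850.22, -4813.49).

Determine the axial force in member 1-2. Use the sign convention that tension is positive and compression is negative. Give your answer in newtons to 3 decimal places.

N=3 nodes, M=3 members, R=3 reactions → 2N=6, M+R=6
member 0 (0-1): L=2.2143, (cx,cy)=(0.6566,0.7542)
member 1 (0-2): L=2.8000, (cx,cy)=(1.0000,0.0000)
member 2 (1-2): L=2.1449, (cx,cy)=(0.6275,-0.7786)
solve A·x = −loads:
  F[0-1] = -3740.4137 N (compression)
  F[0-2] = +1605.9159 N (tension)
  F[1-2] = -2559.0910 N (compression)
  Rx@0 = +850.2200 N
  Ry@0 = +2821.0089 N
  Ry@2 = +1992.4811 N

-2559.091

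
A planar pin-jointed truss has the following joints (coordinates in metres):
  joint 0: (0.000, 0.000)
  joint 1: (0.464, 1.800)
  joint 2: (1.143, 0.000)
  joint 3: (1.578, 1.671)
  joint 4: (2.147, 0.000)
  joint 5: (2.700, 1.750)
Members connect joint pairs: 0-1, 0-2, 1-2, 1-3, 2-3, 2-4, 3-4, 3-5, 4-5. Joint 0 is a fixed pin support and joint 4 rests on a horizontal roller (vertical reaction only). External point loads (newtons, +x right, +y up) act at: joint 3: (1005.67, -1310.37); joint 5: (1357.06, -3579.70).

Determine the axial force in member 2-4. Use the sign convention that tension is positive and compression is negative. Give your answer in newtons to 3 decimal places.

N=6 nodes, M=9 members, R=3 reactions → 2N=12, M+R=12
member 0 (0-1): L=1.8588, (cx,cy)=(0.2496,0.9683)
member 1 (0-2): L=1.1430, (cx,cy)=(1.0000,0.0000)
member 2 (1-2): L=1.9238, (cx,cy)=(0.3529,-0.9356)
member 3 (1-3): L=1.1214, (cx,cy)=(0.9934,-0.1150)
member 4 (2-3): L=1.7267, (cx,cy)=(0.2519,0.9677)
member 5 (2-4): L=1.0040, (cx,cy)=(1.0000,0.0000)
member 6 (3-4): L=1.7652, (cx,cy)=(0.3223,-0.9466)
member 7 (3-5): L=1.1248, (cx,cy)=(0.9975,0.0702)
member 8 (4-5): L=1.8353, (cx,cy)=(0.3013,0.9535)
solve A·x = −loads:
  F[0-1] = +2544.1138 N (tension)
  F[0-2] = +1727.6742 N (tension)
  F[1-2] = -2835.4868 N (compression)
  F[1-3] = +1646.7597 N (tension)
  F[2-3] = +2741.4269 N (tension)
  F[2-4] = +36.2626 N (tension)
  F[3-4] = -3797.4569 N (compression)
  F[3-5] = +2551.1677 N (tension)
  F[4-5] = -3942.0928 N (compression)
  Rx@0 = -2362.7300 N
  Ry@0 = -2463.5785 N
  Ry@4 = +7353.6485 N

36.263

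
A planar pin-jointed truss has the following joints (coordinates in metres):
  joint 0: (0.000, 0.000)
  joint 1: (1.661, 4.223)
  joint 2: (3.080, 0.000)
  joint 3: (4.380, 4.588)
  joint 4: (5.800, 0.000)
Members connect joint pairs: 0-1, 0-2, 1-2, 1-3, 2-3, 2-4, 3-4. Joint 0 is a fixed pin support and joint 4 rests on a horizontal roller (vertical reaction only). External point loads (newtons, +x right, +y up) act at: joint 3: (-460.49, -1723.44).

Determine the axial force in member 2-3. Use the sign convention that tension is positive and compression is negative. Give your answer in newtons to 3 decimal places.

-740.608

N=5 nodes, M=7 members, R=3 reactions → 2N=10, M+R=10
member 0 (0-1): L=4.5379, (cx,cy)=(0.3660,0.9306)
member 1 (0-2): L=3.0800, (cx,cy)=(1.0000,0.0000)
member 2 (1-2): L=4.4550, (cx,cy)=(0.3185,-0.9479)
member 3 (1-3): L=2.7434, (cx,cy)=(0.9911,0.1330)
member 4 (2-3): L=4.7686, (cx,cy)=(0.2726,0.9621)
member 5 (2-4): L=2.7200, (cx,cy)=(1.0000,0.0000)
member 6 (3-4): L=4.8027, (cx,cy)=(0.2957,-0.9553)
solve A·x = −loads:
  F[0-1] = -844.8374 N (compression)
  F[0-2] = -151.2564 N (compression)
  F[1-2] = +751.7070 N (tension)
  F[1-3] = -553.5861 N (compression)
  F[2-3] = -740.6081 N (compression)
  F[2-4] = +290.0758 N (tension)
  F[3-4] = -981.0941 N (compression)
  Rx@0 = +460.4900 N
  Ry@0 = +786.2091 N
  Ry@4 = +937.2309 N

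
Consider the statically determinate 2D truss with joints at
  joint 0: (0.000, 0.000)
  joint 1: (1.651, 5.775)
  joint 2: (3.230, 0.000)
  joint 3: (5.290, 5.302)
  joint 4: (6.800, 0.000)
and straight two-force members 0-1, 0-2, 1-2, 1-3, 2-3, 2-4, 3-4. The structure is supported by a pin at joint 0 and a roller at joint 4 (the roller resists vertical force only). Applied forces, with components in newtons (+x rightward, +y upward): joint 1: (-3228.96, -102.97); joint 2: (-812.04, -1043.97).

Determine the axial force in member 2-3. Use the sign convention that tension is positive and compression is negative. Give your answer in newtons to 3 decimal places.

N=5 nodes, M=7 members, R=3 reactions → 2N=10, M+R=10
member 0 (0-1): L=6.0064, (cx,cy)=(0.2749,0.9615)
member 1 (0-2): L=3.2300, (cx,cy)=(1.0000,0.0000)
member 2 (1-2): L=5.9870, (cx,cy)=(0.2637,-0.9646)
member 3 (1-3): L=3.6696, (cx,cy)=(0.9917,-0.1289)
member 4 (2-3): L=5.6881, (cx,cy)=(0.3622,0.9321)
member 5 (2-4): L=3.5700, (cx,cy)=(1.0000,0.0000)
member 6 (3-4): L=5.5128, (cx,cy)=(0.2739,-0.9618)
solve A·x = −loads:
  F[0-1] = -3503.2405 N (compression)
  F[0-2] = -3078.0466 N (compression)
  F[1-2] = +3193.3212 N (tension)
  F[1-3] = +1435.7798 N (tension)
  F[2-3] = -2184.5852 N (compression)
  F[2-4] = -632.6380 N (compression)
  F[3-4] = +2309.6864 N (tension)
  Rx@0 = +4041.0000 N
  Ry@0 = +3368.2955 N
  Ry@4 = -2221.3555 N

-2184.585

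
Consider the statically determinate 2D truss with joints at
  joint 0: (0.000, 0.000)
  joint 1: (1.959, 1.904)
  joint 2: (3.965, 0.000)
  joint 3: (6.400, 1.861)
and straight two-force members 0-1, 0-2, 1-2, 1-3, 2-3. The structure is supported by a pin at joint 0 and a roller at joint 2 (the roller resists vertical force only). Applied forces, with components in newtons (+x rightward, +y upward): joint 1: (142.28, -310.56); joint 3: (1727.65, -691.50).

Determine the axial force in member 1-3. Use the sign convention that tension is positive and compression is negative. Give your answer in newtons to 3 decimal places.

2599.623

N=4 nodes, M=5 members, R=3 reactions → 2N=8, M+R=8
member 0 (0-1): L=2.7318, (cx,cy)=(0.7171,0.6970)
member 1 (0-2): L=3.9650, (cx,cy)=(1.0000,0.0000)
member 2 (1-2): L=2.7657, (cx,cy)=(0.7253,-0.6884)
member 3 (1-3): L=4.4412, (cx,cy)=(1.0000,-0.0097)
member 4 (2-3): L=3.0647, (cx,cy)=(0.7945,0.6072)
solve A·x = −loads:
  F[0-1] = +1645.3443 N (tension)
  F[0-2] = +690.0509 N (tension)
  F[1-2] = -2153.4374 N (compression)
  F[1-3] = +2599.6226 N (tension)
  F[2-3] = -1097.3240 N (compression)
  Rx@0 = -1869.9300 N
  Ry@0 = -1146.7533 N
  Ry@2 = +2148.8133 N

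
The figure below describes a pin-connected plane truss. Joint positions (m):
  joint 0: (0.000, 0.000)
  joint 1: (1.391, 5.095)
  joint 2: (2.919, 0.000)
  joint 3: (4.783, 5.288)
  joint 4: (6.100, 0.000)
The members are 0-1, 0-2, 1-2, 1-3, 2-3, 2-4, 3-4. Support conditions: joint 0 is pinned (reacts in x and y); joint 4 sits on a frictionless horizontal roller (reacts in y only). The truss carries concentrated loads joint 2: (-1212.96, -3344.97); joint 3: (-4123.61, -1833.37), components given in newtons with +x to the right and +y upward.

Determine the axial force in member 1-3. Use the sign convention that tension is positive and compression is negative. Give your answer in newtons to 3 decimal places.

-3224.392

N=5 nodes, M=7 members, R=3 reactions → 2N=10, M+R=10
member 0 (0-1): L=5.2815, (cx,cy)=(0.2634,0.9647)
member 1 (0-2): L=2.9190, (cx,cy)=(1.0000,0.0000)
member 2 (1-2): L=5.3192, (cx,cy)=(0.2873,-0.9579)
member 3 (1-3): L=3.3975, (cx,cy)=(0.9984,0.0568)
member 4 (2-3): L=5.6069, (cx,cy)=(0.3324,0.9431)
member 5 (2-4): L=3.1810, (cx,cy)=(1.0000,0.0000)
member 6 (3-4): L=5.4495, (cx,cy)=(0.2417,-0.9704)
solve A·x = −loads:
  F[0-1] = -5923.9972 N (compression)
  F[0-2] = -3776.3447 N (compression)
  F[1-2] = +5775.0841 N (tension)
  F[1-3] = -3224.3922 N (compression)
  F[2-3] = -2318.5832 N (compression)
  F[2-4] = -133.6187 N (compression)
  F[3-4] = +552.8927 N (tension)
  Rx@0 = +5336.5700 N
  Ry@0 = +5714.8439 N
  Ry@4 = -536.5039 N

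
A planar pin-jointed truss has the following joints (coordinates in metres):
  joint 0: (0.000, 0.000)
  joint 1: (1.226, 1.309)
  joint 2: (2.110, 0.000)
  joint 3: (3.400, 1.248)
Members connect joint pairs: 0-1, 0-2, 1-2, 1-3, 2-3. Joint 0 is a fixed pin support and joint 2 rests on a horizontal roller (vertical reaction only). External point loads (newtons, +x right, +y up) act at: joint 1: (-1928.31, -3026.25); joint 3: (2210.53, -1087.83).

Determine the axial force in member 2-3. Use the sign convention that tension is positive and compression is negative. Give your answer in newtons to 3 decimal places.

N=4 nodes, M=5 members, R=3 reactions → 2N=8, M+R=8
member 0 (0-1): L=1.7935, (cx,cy)=(0.6836,0.7299)
member 1 (0-2): L=2.1100, (cx,cy)=(1.0000,0.0000)
member 2 (1-2): L=1.5795, (cx,cy)=(0.5597,-0.8287)
member 3 (1-3): L=2.1749, (cx,cy)=(0.9996,-0.0280)
member 4 (2-3): L=1.7949, (cx,cy)=(0.7187,0.6953)
solve A·x = −loads:
  F[0-1] = -673.5759 N (compression)
  F[0-2] = +742.6688 N (tension)
  F[1-2] = -3168.2046 N (compression)
  F[1-3] = +3242.2468 N (tension)
  F[2-3] = -1433.7373 N (compression)
  Rx@0 = -282.2200 N
  Ry@0 = +491.6212 N
  Ry@2 = +3622.4588 N

-1433.737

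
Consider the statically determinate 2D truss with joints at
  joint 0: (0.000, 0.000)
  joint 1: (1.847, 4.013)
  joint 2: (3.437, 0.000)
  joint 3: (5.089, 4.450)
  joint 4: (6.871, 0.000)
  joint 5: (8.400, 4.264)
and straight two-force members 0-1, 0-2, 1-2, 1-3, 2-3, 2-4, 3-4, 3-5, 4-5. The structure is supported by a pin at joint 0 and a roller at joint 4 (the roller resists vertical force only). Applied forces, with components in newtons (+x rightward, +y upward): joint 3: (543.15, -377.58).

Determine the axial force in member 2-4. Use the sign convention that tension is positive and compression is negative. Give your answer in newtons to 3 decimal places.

252.854

N=6 nodes, M=9 members, R=3 reactions → 2N=12, M+R=12
member 0 (0-1): L=4.4176, (cx,cy)=(0.4181,0.9084)
member 1 (0-2): L=3.4370, (cx,cy)=(1.0000,0.0000)
member 2 (1-2): L=4.3165, (cx,cy)=(0.3684,-0.9297)
member 3 (1-3): L=3.2713, (cx,cy)=(0.9910,0.1336)
member 4 (2-3): L=4.7467, (cx,cy)=(0.3480,0.9375)
member 5 (2-4): L=3.4340, (cx,cy)=(1.0000,0.0000)
member 6 (3-4): L=4.7935, (cx,cy)=(0.3718,-0.9283)
member 7 (3-5): L=3.3162, (cx,cy)=(0.9984,-0.0561)
member 8 (4-5): L=4.5298, (cx,cy)=(0.3375,0.9413)
solve A·x = −loads:
  F[0-1] = +279.4412 N (tension)
  F[0-2] = +426.3167 N (tension)
  F[1-2] = -243.1203 N (compression)
  F[1-3] = +208.2539 N (tension)
  F[2-3] = +241.0979 N (tension)
  F[2-4] = +252.8538 N (tension)
  F[3-4] = -680.1711 N (compression)
  F[3-5] = -0.0000 N (compression)
  F[4-5] = +0.0000 N (tension)
  Rx@0 = -543.1500 N
  Ry@0 = -253.8451 N
  Ry@4 = +631.4251 N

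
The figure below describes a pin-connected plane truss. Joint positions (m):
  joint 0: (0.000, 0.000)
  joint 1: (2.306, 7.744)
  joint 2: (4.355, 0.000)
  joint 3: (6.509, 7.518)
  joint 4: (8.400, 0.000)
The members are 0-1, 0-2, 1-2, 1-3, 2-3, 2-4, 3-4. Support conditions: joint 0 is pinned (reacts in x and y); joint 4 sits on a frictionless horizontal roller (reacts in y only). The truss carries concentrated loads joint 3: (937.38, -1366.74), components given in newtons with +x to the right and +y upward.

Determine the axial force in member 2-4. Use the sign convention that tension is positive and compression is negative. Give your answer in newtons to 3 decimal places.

N=5 nodes, M=7 members, R=3 reactions → 2N=10, M+R=10
member 0 (0-1): L=8.0800, (cx,cy)=(0.2854,0.9584)
member 1 (0-2): L=4.3550, (cx,cy)=(1.0000,0.0000)
member 2 (1-2): L=8.0105, (cx,cy)=(0.2558,-0.9667)
member 3 (1-3): L=4.2091, (cx,cy)=(0.9986,-0.0537)
member 4 (2-3): L=7.8205, (cx,cy)=(0.2754,0.9613)
member 5 (2-4): L=4.0450, (cx,cy)=(1.0000,0.0000)
member 6 (3-4): L=7.7522, (cx,cy)=(0.2439,-0.9698)
solve A·x = −loads:
  F[0-1] = +554.3304 N (tension)
  F[0-2] = +779.1772 N (tension)
  F[1-2] = -566.4165 N (compression)
  F[1-3] = +303.5241 N (tension)
  F[2-3] = +569.6049 N (tension)
  F[2-4] = +477.4073 N (tension)
  F[3-4] = -1957.1362 N (compression)
  Rx@0 = -937.3800 N
  Ry@0 = -531.2759 N
  Ry@4 = +1898.0159 N

477.407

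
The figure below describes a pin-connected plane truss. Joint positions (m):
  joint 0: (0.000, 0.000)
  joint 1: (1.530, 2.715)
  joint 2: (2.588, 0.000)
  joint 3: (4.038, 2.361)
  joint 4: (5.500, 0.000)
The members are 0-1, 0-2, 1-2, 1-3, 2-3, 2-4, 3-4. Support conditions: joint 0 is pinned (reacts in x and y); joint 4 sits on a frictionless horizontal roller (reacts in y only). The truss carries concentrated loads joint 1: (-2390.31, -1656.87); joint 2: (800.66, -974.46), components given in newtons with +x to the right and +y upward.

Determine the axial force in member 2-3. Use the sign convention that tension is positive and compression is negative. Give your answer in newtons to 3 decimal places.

N=5 nodes, M=7 members, R=3 reactions → 2N=10, M+R=10
member 0 (0-1): L=3.1164, (cx,cy)=(0.4909,0.8712)
member 1 (0-2): L=2.5880, (cx,cy)=(1.0000,0.0000)
member 2 (1-2): L=2.9139, (cx,cy)=(0.3631,-0.9318)
member 3 (1-3): L=2.5329, (cx,cy)=(0.9902,-0.1398)
member 4 (2-3): L=2.7707, (cx,cy)=(0.5233,0.8521)
member 5 (2-4): L=2.9120, (cx,cy)=(1.0000,0.0000)
member 6 (3-4): L=2.7770, (cx,cy)=(0.5265,-0.8502)
solve A·x = −loads:
  F[0-1] = -3319.4094 N (compression)
  F[0-2] = +40.0029 N (tension)
  F[1-2] = +1280.6306 N (tension)
  F[1-3] = +298.6010 N (tension)
  F[2-3] = -256.7355 N (compression)
  F[2-4] = -161.3124 N (compression)
  F[3-4] = +306.4059 N (tension)
  Rx@0 = +1589.6500 N
  Ry@0 = +2891.8351 N
  Ry@4 = -260.5051 N

-256.736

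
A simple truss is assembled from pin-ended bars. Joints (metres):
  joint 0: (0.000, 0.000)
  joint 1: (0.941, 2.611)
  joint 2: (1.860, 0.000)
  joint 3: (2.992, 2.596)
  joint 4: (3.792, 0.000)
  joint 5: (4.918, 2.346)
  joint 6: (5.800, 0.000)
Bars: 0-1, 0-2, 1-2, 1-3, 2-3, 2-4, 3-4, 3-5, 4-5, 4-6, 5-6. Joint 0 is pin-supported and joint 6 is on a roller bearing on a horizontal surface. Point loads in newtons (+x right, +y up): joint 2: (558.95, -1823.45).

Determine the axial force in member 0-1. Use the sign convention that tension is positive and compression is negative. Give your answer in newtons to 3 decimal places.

-1316.678

N=7 nodes, M=11 members, R=3 reactions → 2N=14, M+R=14
member 0 (0-1): L=2.7754, (cx,cy)=(0.3391,0.9408)
member 1 (0-2): L=1.8600, (cx,cy)=(1.0000,0.0000)
member 2 (1-2): L=2.7680, (cx,cy)=(0.3320,-0.9433)
member 3 (1-3): L=2.0511, (cx,cy)=(1.0000,-0.0073)
member 4 (2-3): L=2.8321, (cx,cy)=(0.3997,0.9166)
member 5 (2-4): L=1.9320, (cx,cy)=(1.0000,0.0000)
member 6 (3-4): L=2.7165, (cx,cy)=(0.2945,-0.9557)
member 7 (3-5): L=1.9422, (cx,cy)=(0.9917,-0.1287)
member 8 (4-5): L=2.6022, (cx,cy)=(0.4327,0.9015)
member 9 (4-6): L=2.0080, (cx,cy)=(1.0000,0.0000)
member 10 (5-6): L=2.5063, (cx,cy)=(0.3519,-0.9360)
solve A·x = −loads:
  F[0-1] = -1316.6780 N (compression)
  F[0-2] = +1005.3712 N (tension)
  F[1-2] = +1320.0352 N (tension)
  F[1-3] = -884.7064 N (compression)
  F[2-3] = +630.8797 N (tension)
  F[2-4] = +632.5156 N (tension)
  F[3-4] = -547.9025 N (compression)
  F[3-5] = -475.1111 N (compression)
  F[4-5] = +580.7915 N (tension)
  F[4-6] = +219.8464 N (tension)
  F[5-6] = -624.7228 N (compression)
  Rx@0 = -558.9500 N
  Ry@0 = +1238.6884 N
  Ry@6 = +584.7616 N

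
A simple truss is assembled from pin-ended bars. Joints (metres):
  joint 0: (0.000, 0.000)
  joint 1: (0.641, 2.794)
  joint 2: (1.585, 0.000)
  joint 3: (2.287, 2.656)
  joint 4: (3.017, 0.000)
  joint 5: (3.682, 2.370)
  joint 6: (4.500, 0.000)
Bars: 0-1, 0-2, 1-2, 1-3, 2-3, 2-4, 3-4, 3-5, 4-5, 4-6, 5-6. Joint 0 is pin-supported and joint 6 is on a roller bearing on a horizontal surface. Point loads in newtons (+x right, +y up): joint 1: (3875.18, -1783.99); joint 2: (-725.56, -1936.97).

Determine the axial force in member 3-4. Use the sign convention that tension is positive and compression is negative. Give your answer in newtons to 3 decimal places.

-3045.866

N=7 nodes, M=11 members, R=3 reactions → 2N=14, M+R=14
member 0 (0-1): L=2.8666, (cx,cy)=(0.2236,0.9747)
member 1 (0-2): L=1.5850, (cx,cy)=(1.0000,0.0000)
member 2 (1-2): L=2.9492, (cx,cy)=(0.3201,-0.9474)
member 3 (1-3): L=1.6518, (cx,cy)=(0.9965,-0.0835)
member 4 (2-3): L=2.7472, (cx,cy)=(0.2555,0.9668)
member 5 (2-4): L=1.4320, (cx,cy)=(1.0000,0.0000)
member 6 (3-4): L=2.7545, (cx,cy)=(0.2650,-0.9642)
member 7 (3-5): L=1.4240, (cx,cy)=(0.9796,-0.2008)
member 8 (4-5): L=2.4615, (cx,cy)=(0.2702,0.9628)
member 9 (4-6): L=1.4830, (cx,cy)=(1.0000,0.0000)
member 10 (5-6): L=2.5072, (cx,cy)=(0.3263,-0.9453)
solve A·x = −loads:
  F[0-1] = -388.3747 N (compression)
  F[0-2] = +3236.4648 N (tension)
  F[1-2] = -1165.9054 N (compression)
  F[1-3] = -3601.4204 N (compression)
  F[2-3] = +3145.9784 N (tension)
  F[2-4] = +2784.9301 N (tension)
  F[3-4] = -3045.8660 N (compression)
  F[3-5] = -2018.8463 N (compression)
  F[4-5] = +3050.3781 N (tension)
  F[4-6] = +1153.6283 N (tension)
  F[5-6] = -3535.9054 N (compression)
  Rx@0 = -3149.6200 N
  Ry@0 = +378.5405 N
  Ry@6 = +3342.4195 N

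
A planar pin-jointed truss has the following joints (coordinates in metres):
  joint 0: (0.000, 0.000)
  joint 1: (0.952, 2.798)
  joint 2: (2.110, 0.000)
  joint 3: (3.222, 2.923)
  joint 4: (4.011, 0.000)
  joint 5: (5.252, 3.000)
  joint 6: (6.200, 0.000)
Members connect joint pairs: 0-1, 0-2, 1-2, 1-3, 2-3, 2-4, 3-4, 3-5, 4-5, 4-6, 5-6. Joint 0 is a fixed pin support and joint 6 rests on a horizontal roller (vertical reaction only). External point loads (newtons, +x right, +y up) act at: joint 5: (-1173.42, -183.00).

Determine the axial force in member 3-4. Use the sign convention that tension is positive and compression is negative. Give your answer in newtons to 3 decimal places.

N=7 nodes, M=11 members, R=3 reactions → 2N=14, M+R=14
member 0 (0-1): L=2.9555, (cx,cy)=(0.3221,0.9467)
member 1 (0-2): L=2.1100, (cx,cy)=(1.0000,0.0000)
member 2 (1-2): L=3.0282, (cx,cy)=(0.3824,-0.9240)
member 3 (1-3): L=2.2734, (cx,cy)=(0.9985,0.0550)
member 4 (2-3): L=3.1274, (cx,cy)=(0.3556,0.9346)
member 5 (2-4): L=1.9010, (cx,cy)=(1.0000,0.0000)
member 6 (3-4): L=3.0276, (cx,cy)=(0.2606,-0.9654)
member 7 (3-5): L=2.0315, (cx,cy)=(0.9993,0.0379)
member 8 (4-5): L=3.2465, (cx,cy)=(0.3823,0.9241)
member 9 (4-6): L=2.1890, (cx,cy)=(1.0000,0.0000)
member 10 (5-6): L=3.1462, (cx,cy)=(0.3013,-0.9535)
solve A·x = −loads:
  F[0-1] = -629.3055 N (compression)
  F[0-2] = -970.7151 N (compression)
  F[1-2] = +618.5944 N (tension)
  F[1-3] = -439.9272 N (compression)
  F[2-3] = -611.5411 N (compression)
  F[2-4] = -516.7127 N (compression)
  F[3-4] = +585.2940 N (tension)
  F[3-5] = -809.8175 N (compression)
  F[4-5] = -611.5092 N (compression)
  F[4-6] = -130.4338 N (compression)
  F[5-6] = +432.8834 N (tension)
  Rx@0 = +1173.4200 N
  Ry@0 = +595.7652 N
  Ry@6 = -412.7652 N

585.294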